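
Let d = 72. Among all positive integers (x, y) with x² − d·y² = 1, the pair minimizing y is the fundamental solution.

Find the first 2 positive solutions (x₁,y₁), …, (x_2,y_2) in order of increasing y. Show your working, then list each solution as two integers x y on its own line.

√72 → a₀=8, period (2,16); ℓ=2 even so k=1
a_0=8:  p_0=8·1+0=8,  q_0=8·0+1=1
a_1=2:  p_1=2·8+1=17,  q_1=2·1+0=2
→ (17, 2).  Check: 17²=289, 72·2²=288, difference 1.
(x_2, y_2) = (17·17 + 72·2·2, 17·2 + 2·17) = (577, 68)

17 2
577 68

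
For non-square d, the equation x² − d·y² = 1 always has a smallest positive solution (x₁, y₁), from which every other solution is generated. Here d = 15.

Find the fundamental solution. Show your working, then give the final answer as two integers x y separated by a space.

√15 → a₀=3, period (1,6); ℓ=2 even so k=1
i=0: a=3 ⇒ p=3, q=1
i=1: a=1 ⇒ p=4, q=1
(x₁, y₁) = (4, 1);  4² − 15·1² = 1 ✓

4 1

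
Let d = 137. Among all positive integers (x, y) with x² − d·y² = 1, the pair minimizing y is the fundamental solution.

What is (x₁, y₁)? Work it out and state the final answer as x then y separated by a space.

6083073 519712

d=137: √d = [11; 1,2,2,1,1,2,2,1,22] (ℓ=9, odd), read p_17/q_17
step 0: (11, 1)  from 11·(1,0) + (0,1)
…
step 2: (35, 3)  from 2·(12,1) + (11,1)
…
step 16: (4286741, 366241)  from 2·(1796332,153471) + (694077,59299)
step 17: (6083073, 519712)  from 1·(4286741,366241) + (1796332,153471)
fundamental: x₁=6083073, y₁=519712  (since 37003777123329 − 137·270100562944 = 1)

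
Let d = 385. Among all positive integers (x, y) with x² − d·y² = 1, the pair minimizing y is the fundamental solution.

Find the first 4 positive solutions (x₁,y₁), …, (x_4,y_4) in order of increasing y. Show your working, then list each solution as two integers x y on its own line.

√385 = [19; 1,1,1,1,1,…,1,1,38, …], period ℓ=16 (even) → k=15
step 0: (19, 1)  from 19·(1,0) + (0,1)
step 1: (20, 1)  from 1·(19,1) + (1,0)
step 2: (39, 2)  from 1·(20,1) + (19,1)
step 3: (59, 3)  from 1·(39,2) + (20,1)
…
step 6: (569, 29)  from 3·(157,8) + (98,5)
…
step 8: (2021, 103)  from 2·(726,37) + (569,29)
step 9: (2747, 140)  from 1·(2021,103) + (726,37)
step 10: (10262, 523)  from 3·(2747,140) + (2021,103)
…
step 13: (36280, 1849)  from 1·(23271,1186) + (13009,663)
step 14: (59551, 3035)  from 1·(36280,1849) + (23271,1186)
step 15: (95831, 4884)  from 1·(59551,3035) + (36280,1849)
(x₁, y₁) = (95831, 4884);  95831² − 385·4884² = 1 ✓
n=2: (95831,4884)∘(95831,4884) = (95831·95831+385·4884·4884, 95831·4884+4884·95831) = (18367161121,936077208)
n=3: (18367161121,936077208)∘(95831,4884) = (95831·18367161121+385·4884·936077208, 95831·936077208+4884·18367161121) = (3520286834677271,179410429834812)
n=4: (3520286834677271,179410429834812)∘(95831,4884) = (95831·3520286834677271+385·4884·179410429834812, 95831·179410429834812+4884·3520286834677271) = (674705215289547953281,34386161802063660336)

95831 4884
18367161121 936077208
3520286834677271 179410429834812
674705215289547953281 34386161802063660336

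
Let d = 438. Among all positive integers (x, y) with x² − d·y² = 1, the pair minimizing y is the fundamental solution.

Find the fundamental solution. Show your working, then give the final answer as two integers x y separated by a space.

293 14

d=438: √d = [20; 1,12,1,40] (ℓ=4, even), read p_3/q_3
step 0: (20, 1)  from 20·(1,0) + (0,1)
step 1: (21, 1)  from 1·(20,1) + (1,0)
step 2: (272, 13)  from 12·(21,1) + (20,1)
step 3: (293, 14)  from 1·(272,13) + (21,1)
(x₁, y₁) = (293, 14);  293² − 438·14² = 1 ✓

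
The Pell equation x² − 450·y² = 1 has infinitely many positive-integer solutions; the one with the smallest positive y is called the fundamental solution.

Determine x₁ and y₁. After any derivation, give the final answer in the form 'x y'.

19601 924

√450 = [21; 4,1,2,4,2,1,4,42, …], period ℓ=8 (even) → k=7
i=0: a=21 ⇒ p=21, q=1
i=1: a=4 ⇒ p=85, q=4
i=2: a=1 ⇒ p=106, q=5
i=3: a=2 ⇒ p=297, q=14
i=4: a=4 ⇒ p=1294, q=61
i=5: a=2 ⇒ p=2885, q=136
i=6: a=1 ⇒ p=4179, q=197
i=7: a=4 ⇒ p=19601, q=924
(x₁, y₁) = (19601, 924);  19601² − 450·924² = 1 ✓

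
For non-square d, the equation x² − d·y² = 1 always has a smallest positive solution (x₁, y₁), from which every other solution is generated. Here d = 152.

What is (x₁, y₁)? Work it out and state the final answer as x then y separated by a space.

d=152: √d = [12; 3,24] (ℓ=2, even), read p_1/q_1
step 0: (12, 1)  from 12·(1,0) + (0,1)
step 1: (37, 3)  from 3·(12,1) + (1,0)
(x₁, y₁) = (37, 3);  37² − 152·3² = 1 ✓

37 3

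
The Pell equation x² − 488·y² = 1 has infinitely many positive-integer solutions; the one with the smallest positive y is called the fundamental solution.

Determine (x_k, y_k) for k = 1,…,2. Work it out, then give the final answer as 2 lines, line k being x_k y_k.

243 11
118097 5346

[22; 11,44] for √488; ℓ=2 ⇒ convergent index 1
step 0: (22, 1)  from 22·(1,0) + (0,1)
step 1: (243, 11)  from 11·(22,1) + (1,0)
fundamental: x₁=243, y₁=11  (since 59049 − 488·121 = 1)
k=2:  x_2 = 243·243+488·11·11 = 118097,  y_2 = 243·11+11·243 = 5346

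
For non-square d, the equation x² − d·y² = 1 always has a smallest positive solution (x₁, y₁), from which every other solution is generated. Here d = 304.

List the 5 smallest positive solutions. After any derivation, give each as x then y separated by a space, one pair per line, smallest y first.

57799 3315
6681448801 383207370
772362118440199 44298005553945
89283516160768675201 5120760845641726740
10320995900380175197444999 591949712190194322136575

√304 → a₀=17, period (2,3,2,1,1,1,1,1,2,3,2,34); ℓ=12 even so k=11
step 0: (17, 1)  from 17·(1,0) + (0,1)
…
step 2: (122, 7)  from 3·(35,2) + (17,1)
step 3: (279, 16)  from 2·(122,7) + (35,2)
…
step 7: (1761, 101)  from 1·(1081,62) + (680,39)
step 8: (2842, 163)  from 1·(1761,101) + (1081,62)
…
step 10: (25177, 1444)  from 3·(7445,427) + (2842,163)
step 11: (57799, 3315)  from 2·(25177,1444) + (7445,427)
(x₁, y₁) = (57799, 3315);  57799² − 304·3315² = 1 ✓
(57799+3315√304)^2 = 6681448801 + 383207370√304
(57799+3315√304)^3 = 772362118440199 + 44298005553945√304
(57799+3315√304)^4 = 89283516160768675201 + 5120760845641726740√304
(57799+3315√304)^5 = 10320995900380175197444999 + 591949712190194322136575√304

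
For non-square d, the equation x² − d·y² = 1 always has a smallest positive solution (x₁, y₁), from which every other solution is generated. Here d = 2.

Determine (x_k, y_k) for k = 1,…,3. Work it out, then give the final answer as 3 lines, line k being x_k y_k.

3 2
17 12
99 70

d=2: √d = [1; 2] (ℓ=1, odd), read p_1/q_1
i=0: a=1 ⇒ p=1, q=1
i=1: a=2 ⇒ p=3, q=2
→ (3, 2).  Check: 3²=9, 2·2²=8, difference 1.
(3+2√2)^2 = 17 + 12√2
(3+2√2)^3 = 99 + 70√2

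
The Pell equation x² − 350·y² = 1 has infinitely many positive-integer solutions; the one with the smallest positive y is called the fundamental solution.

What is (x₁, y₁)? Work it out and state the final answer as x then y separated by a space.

√350 = [18; 1,2,2,2,1,36, …], period ℓ=6 (even) → k=5
i=0: a=18 ⇒ p=18, q=1
…
i=4: a=2 ⇒ p=318, q=17
i=5: a=1 ⇒ p=449, q=24
→ (449, 24).  Check: 449²=201601, 350·24²=201600, difference 1.

449 24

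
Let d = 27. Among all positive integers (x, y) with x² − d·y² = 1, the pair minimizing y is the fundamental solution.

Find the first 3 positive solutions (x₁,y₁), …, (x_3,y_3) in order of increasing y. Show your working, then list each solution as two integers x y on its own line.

26 5
1351 260
70226 13515

√27 → a₀=5, period (5,10); ℓ=2 even so k=1
i=0: a=5 ⇒ p=5, q=1
i=1: a=5 ⇒ p=26, q=5
→ (26, 5).  Check: 26²=676, 27·5²=675, difference 1.
n=2: (26,5)∘(26,5) = (26·26+27·5·5, 26·5+5·26) = (1351,260)
n=3: (1351,260)∘(26,5) = (26·1351+27·5·260, 26·260+5·1351) = (70226,13515)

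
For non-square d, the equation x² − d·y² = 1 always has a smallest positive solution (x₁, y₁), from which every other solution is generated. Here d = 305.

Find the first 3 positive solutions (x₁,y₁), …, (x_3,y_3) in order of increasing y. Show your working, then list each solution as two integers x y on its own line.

√305 → a₀=17, period (2,6,2,34); ℓ=4 even so k=3
a_0=17:  p_0=17·1+0=17,  q_0=17·0+1=1
a_1=2:  p_1=2·17+1=35,  q_1=2·1+0=2
a_2=6:  p_2=6·35+17=227,  q_2=6·2+1=13
a_3=2:  p_3=2·227+35=489,  q_3=2·13+2=28
(x₁, y₁) = (489, 28);  489² − 305·28² = 1 ✓
k=2:  x_2 = 489·489+305·28·28 = 478241,  y_2 = 489·28+28·489 = 27384
k=3:  x_3 = 489·478241+305·28·27384 = 467719209,  y_3 = 489·27384+28·478241 = 26781524

489 28
478241 27384
467719209 26781524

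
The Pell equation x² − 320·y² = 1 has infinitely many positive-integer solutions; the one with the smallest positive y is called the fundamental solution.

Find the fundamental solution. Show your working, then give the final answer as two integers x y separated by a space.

[17; 1,7,1,34] for √320; ℓ=4 ⇒ convergent index 3
i=0: a=17 ⇒ p=17, q=1
i=1: a=1 ⇒ p=18, q=1
i=2: a=7 ⇒ p=143, q=8
i=3: a=1 ⇒ p=161, q=9
fundamental: x₁=161, y₁=9  (since 25921 − 320·81 = 1)

161 9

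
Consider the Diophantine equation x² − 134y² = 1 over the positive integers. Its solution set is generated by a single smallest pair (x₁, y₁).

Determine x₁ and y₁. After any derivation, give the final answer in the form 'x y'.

145925 12606

√134 = [11; 1,1,2,1,3,…,1,1,22, …], period ℓ=14 (even) → k=13
i=0: a=11 ⇒ p=11, q=1
…
i=4: a=1 ⇒ p=81, q=7
…
i=6: a=1 ⇒ p=382, q=33
…
i=8: a=1 ⇒ p=4503, q=389
…
i=11: a=2 ⇒ p=61896, q=5347
i=12: a=1 ⇒ p=84029, q=7259
i=13: a=1 ⇒ p=145925, q=12606
→ (145925, 12606).  Check: 145925²=21294105625, 134·12606²=21294105624, difference 1.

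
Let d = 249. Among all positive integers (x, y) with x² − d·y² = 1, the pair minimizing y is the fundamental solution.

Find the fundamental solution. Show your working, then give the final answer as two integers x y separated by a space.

8553815 542076

[15; 1,3,1,1,5,…,3,1,30] for √249; ℓ=16 ⇒ convergent index 15
i=0: a=15 ⇒ p=15, q=1
i=1: a=1 ⇒ p=16, q=1
i=2: a=3 ⇒ p=63, q=4
…
i=5: a=5 ⇒ p=789, q=50
i=6: a=1 ⇒ p=931, q=59
i=7: a=3 ⇒ p=3582, q=227
…
i=13: a=1 ⇒ p=1884116, q=119401
i=14: a=3 ⇒ p=6669699, q=422675
i=15: a=1 ⇒ p=8553815, q=542076
(x₁, y₁) = (8553815, 542076);  8553815² − 249·542076² = 1 ✓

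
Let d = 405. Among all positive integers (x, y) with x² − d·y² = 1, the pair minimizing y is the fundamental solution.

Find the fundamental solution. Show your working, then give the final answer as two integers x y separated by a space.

161 8

d=405: √d = [20; 8,40] (ℓ=2, even), read p_1/q_1
a_0=20:  p_0=20·1+0=20,  q_0=20·0+1=1
a_1=8:  p_1=8·20+1=161,  q_1=8·1+0=8
→ (161, 8).  Check: 161²=25921, 405·8²=25920, difference 1.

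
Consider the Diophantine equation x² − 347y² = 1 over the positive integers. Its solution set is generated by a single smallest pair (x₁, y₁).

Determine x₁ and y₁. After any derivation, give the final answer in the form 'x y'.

[18; 1,1,1,2,4,…,1,1,36] for √347; ℓ=14 ⇒ convergent index 13
a_0=18:  p_0=18·1+0=18,  q_0=18·0+1=1
…
a_2=1:  p_2=1·19+18=37,  q_2=1·1+1=2
…
a_7=17:  p_7=17·801+652=14269,  q_7=17·43+35=766
…
a_10=2:  p_10=2·74549+15070=164168,  q_10=2·4002+809=8813
…
a_12=1:  p_12=1·238717+164168=402885,  q_12=1·12815+8813=21628
a_13=1:  p_13=1·402885+238717=641602,  q_13=1·21628+12815=34443
→ (641602, 34443).  Check: 641602²=411653126404, 347·34443²=411653126403, difference 1.

641602 34443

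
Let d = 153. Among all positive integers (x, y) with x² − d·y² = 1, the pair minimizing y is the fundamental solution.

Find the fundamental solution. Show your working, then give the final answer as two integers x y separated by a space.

d=153: √d = [12; 2,1,2,2,2,1,2,24] (ℓ=8, even), read p_7/q_7
a_0=12:  p_0=12·1+0=12,  q_0=12·0+1=1
…
a_3=2:  p_3=2·37+25=99,  q_3=2·3+2=8
…
a_5=2:  p_5=2·235+99=569,  q_5=2·19+8=46
a_6=1:  p_6=1·569+235=804,  q_6=1·46+19=65
a_7=2:  p_7=2·804+569=2177,  q_7=2·65+46=176
(x₁, y₁) = (2177, 176);  2177² − 153·176² = 1 ✓

2177 176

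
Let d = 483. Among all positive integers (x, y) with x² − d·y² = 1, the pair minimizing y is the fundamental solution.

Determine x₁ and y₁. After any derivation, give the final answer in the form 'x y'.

22 1

√483 = [21; 1,42, …], period ℓ=2 (even) → k=1
step 0: (21, 1)  from 21·(1,0) + (0,1)
step 1: (22, 1)  from 1·(21,1) + (1,0)
(x₁, y₁) = (22, 1);  22² − 483·1² = 1 ✓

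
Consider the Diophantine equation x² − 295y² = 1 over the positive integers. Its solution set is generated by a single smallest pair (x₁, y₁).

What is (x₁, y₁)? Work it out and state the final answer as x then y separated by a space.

√295 = [17; 5,1,2,3,2,6,2,3,2,1,5,34, …], period ℓ=12 (even) → k=11
k=0  a_k=17  p_k/q_k = 17/1
…
k=2  a_k=1  p_k/q_k = 103/6
…
k=4  a_k=3  p_k/q_k = 979/57
…
k=6  a_k=6  p_k/q_k = 14479/843
…
k=8  a_k=3  p_k/q_k = 108103/6294
k=9  a_k=2  p_k/q_k = 247414/14405
k=10  a_k=1  p_k/q_k = 355517/20699
k=11  a_k=5  p_k/q_k = 2024999/117900
fundamental: x₁=2024999, y₁=117900  (since 4100620950001 − 295·13900410000 = 1)

2024999 117900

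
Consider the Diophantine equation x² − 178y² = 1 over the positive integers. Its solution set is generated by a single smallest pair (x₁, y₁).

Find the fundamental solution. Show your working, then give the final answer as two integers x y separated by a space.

√178 → a₀=13, period (2,1,12,1,2,26); ℓ=6 even so k=5
a_0=13:  p_0=13·1+0=13,  q_0=13·0+1=1
a_1=2:  p_1=2·13+1=27,  q_1=2·1+0=2
…
a_3=12:  p_3=12·40+27=507,  q_3=12·3+2=38
a_4=1:  p_4=1·507+40=547,  q_4=1·38+3=41
a_5=2:  p_5=2·547+507=1601,  q_5=2·41+38=120
→ (1601, 120).  Check: 1601²=2563201, 178·120²=2563200, difference 1.

1601 120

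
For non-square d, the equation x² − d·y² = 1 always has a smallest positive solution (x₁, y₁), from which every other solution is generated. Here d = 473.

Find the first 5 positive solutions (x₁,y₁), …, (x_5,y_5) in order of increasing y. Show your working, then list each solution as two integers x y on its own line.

87 4
15137 696
2633751 121100
458257537 21070704
79734177687 3666181396

√473 = [21; 1,2,1,42, …], period ℓ=4 (even) → k=3
i=0: a=21 ⇒ p=21, q=1
…
i=2: a=2 ⇒ p=65, q=3
i=3: a=1 ⇒ p=87, q=4
(x₁, y₁) = (87, 4);  87² − 473·4² = 1 ✓
k=2:  x_2 = 87·87+473·4·4 = 15137,  y_2 = 87·4+4·87 = 696
k=3:  x_3 = 87·15137+473·4·696 = 2633751,  y_3 = 87·696+4·15137 = 121100
k=4:  x_4 = 87·2633751+473·4·121100 = 458257537,  y_4 = 87·121100+4·2633751 = 21070704
k=5:  x_5 = 87·458257537+473·4·21070704 = 79734177687,  y_5 = 87·21070704+4·458257537 = 3666181396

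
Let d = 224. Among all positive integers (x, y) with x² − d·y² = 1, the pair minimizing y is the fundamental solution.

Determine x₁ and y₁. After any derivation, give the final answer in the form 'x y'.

√224 = [14; 1,28, …], period ℓ=2 (even) → k=1
k=0  a_k=14  p_k/q_k = 14/1
k=1  a_k=1  p_k/q_k = 15/1
→ (15, 1).  Check: 15²=225, 224·1²=224, difference 1.

15 1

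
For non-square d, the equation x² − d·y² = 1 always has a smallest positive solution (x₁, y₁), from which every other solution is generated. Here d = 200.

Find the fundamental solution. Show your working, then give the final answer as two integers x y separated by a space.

99 7

[14; 7,28] for √200; ℓ=2 ⇒ convergent index 1
k=0  a_k=14  p_k/q_k = 14/1
k=1  a_k=7  p_k/q_k = 99/7
fundamental: x₁=99, y₁=7  (since 9801 − 200·49 = 1)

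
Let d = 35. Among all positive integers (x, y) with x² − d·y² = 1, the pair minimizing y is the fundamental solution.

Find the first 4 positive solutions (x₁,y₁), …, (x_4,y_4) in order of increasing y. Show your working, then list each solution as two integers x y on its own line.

[5; 1,10] for √35; ℓ=2 ⇒ convergent index 1
a_0=5:  p_0=5·1+0=5,  q_0=5·0+1=1
a_1=1:  p_1=1·5+1=6,  q_1=1·1+0=1
(x₁, y₁) = (6, 1);  6² − 35·1² = 1 ✓
n=2: (6,1)∘(6,1) = (6·6+35·1·1, 6·1+1·6) = (71,12)
n=3: (71,12)∘(6,1) = (6·71+35·1·12, 6·12+1·71) = (846,143)
n=4: (846,143)∘(6,1) = (6·846+35·1·143, 6·143+1·846) = (10081,1704)

6 1
71 12
846 143
10081 1704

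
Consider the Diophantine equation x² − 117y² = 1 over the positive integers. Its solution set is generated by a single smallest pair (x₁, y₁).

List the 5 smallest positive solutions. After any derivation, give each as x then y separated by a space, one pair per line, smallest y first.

649 60
842401 77880
1093435849 101088180
1419278889601 131212379760
1842222905266249 170313567840300

[10; 1,4,2,4,1,20] for √117; ℓ=6 ⇒ convergent index 5
a_0=10:  p_0=10·1+0=10,  q_0=10·0+1=1
a_1=1:  p_1=1·10+1=11,  q_1=1·1+0=1
a_2=4:  p_2=4·11+10=54,  q_2=4·1+1=5
…
a_4=4:  p_4=4·119+54=530,  q_4=4·11+5=49
a_5=1:  p_5=1·530+119=649,  q_5=1·49+11=60
fundamental: x₁=649, y₁=60  (since 421201 − 117·3600 = 1)
n=2: (649,60)∘(649,60) = (649·649+117·60·60, 649·60+60·649) = (842401,77880)
n=3: (842401,77880)∘(649,60) = (649·842401+117·60·77880, 649·77880+60·842401) = (1093435849,101088180)
n=4: (1093435849,101088180)∘(649,60) = (649·1093435849+117·60·101088180, 649·101088180+60·1093435849) = (1419278889601,131212379760)
n=5: (1419278889601,131212379760)∘(649,60) = (649·1419278889601+117·60·131212379760, 649·131212379760+60·1419278889601) = (1842222905266249,170313567840300)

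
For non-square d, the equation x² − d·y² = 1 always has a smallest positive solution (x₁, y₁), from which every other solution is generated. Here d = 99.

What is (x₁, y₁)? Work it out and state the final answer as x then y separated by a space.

d=99: √d = [9; 1,18] (ℓ=2, even), read p_1/q_1
i=0: a=9 ⇒ p=9, q=1
i=1: a=1 ⇒ p=10, q=1
fundamental: x₁=10, y₁=1  (since 100 − 99·1 = 1)

10 1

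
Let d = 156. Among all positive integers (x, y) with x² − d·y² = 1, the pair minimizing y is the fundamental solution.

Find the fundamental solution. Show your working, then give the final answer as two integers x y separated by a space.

25 2

d=156: √d = [12; 2,24] (ℓ=2, even), read p_1/q_1
step 0: (12, 1)  from 12·(1,0) + (0,1)
step 1: (25, 2)  from 2·(12,1) + (1,0)
fundamental: x₁=25, y₁=2  (since 625 − 156·4 = 1)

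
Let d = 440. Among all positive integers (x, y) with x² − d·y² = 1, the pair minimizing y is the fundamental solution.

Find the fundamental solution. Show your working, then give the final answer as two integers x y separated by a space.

21 1

d=440: √d = [20; 1,40] (ℓ=2, even), read p_1/q_1
k=0  a_k=20  p_k/q_k = 20/1
k=1  a_k=1  p_k/q_k = 21/1
(x₁, y₁) = (21, 1);  21² − 440·1² = 1 ✓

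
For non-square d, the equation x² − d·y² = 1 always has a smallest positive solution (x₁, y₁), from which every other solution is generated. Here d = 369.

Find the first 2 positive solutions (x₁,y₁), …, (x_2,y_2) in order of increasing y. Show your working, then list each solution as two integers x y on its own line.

√369 = [19; 4,1,3,2,7,4,7,2,3,1,4,38, …], period ℓ=12 (even) → k=11
k=0  a_k=19  p_k/q_k = 19/1
…
k=2  a_k=1  p_k/q_k = 96/5
k=3  a_k=3  p_k/q_k = 365/19
…
k=6  a_k=4  p_k/q_k = 25414/1323
…
k=8  a_k=2  p_k/q_k = 393504/20485
…
k=10  a_k=1  p_k/q_k = 1758061/91521
k=11  a_k=4  p_k/q_k = 8396801/437120
fundamental: x₁=8396801, y₁=437120  (since 70506267033601 − 369·191073894400 = 1)
k=2:  x_2 = 8396801·8396801+369·437120·437120 = 141012534067201,  y_2 = 8396801·437120+437120·8396801 = 7340819306240

8396801 437120
141012534067201 7340819306240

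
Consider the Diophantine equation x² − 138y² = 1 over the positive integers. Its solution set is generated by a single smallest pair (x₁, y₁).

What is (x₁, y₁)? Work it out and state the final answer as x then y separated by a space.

47 4

√138 → a₀=11, period (1,2,1,22); ℓ=4 even so k=3
k=0  a_k=11  p_k/q_k = 11/1
k=1  a_k=1  p_k/q_k = 12/1
k=2  a_k=2  p_k/q_k = 35/3
k=3  a_k=1  p_k/q_k = 47/4
fundamental: x₁=47, y₁=4  (since 2209 − 138·16 = 1)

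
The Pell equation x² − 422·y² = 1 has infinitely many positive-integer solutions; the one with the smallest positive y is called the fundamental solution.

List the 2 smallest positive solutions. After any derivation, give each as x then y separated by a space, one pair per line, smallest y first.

[20; 1,1,5,2,1,…,1,1,40] for √422; ℓ=14 ⇒ convergent index 13
k=0  a_k=20  p_k/q_k = 20/1
…
k=2  a_k=1  p_k/q_k = 41/2
…
k=4  a_k=2  p_k/q_k = 493/24
k=5  a_k=1  p_k/q_k = 719/35
…
k=7  a_k=20  p_k/q_k = 53719/2615
k=8  a_k=3  p_k/q_k = 163807/7974
…
k=12  a_k=1  p_k/q_k = 3810680/185501
k=13  a_k=1  p_k/q_k = 7022501/341850
(x₁, y₁) = (7022501, 341850);  7022501² − 422·341850² = 1 ✓
(x_2, y_2) = (7022501·7022501 + 422·341850·341850, 7022501·341850 + 341850·7022501) = (98631040590001, 4801283933700)

7022501 341850
98631040590001 4801283933700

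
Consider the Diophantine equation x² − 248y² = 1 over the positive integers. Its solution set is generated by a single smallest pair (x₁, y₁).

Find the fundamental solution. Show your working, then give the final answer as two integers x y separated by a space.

[15; 1,2,1,30] for √248; ℓ=4 ⇒ convergent index 3
step 0: (15, 1)  from 15·(1,0) + (0,1)
step 1: (16, 1)  from 1·(15,1) + (1,0)
step 2: (47, 3)  from 2·(16,1) + (15,1)
step 3: (63, 4)  from 1·(47,3) + (16,1)
→ (63, 4).  Check: 63²=3969, 248·4²=3968, difference 1.

63 4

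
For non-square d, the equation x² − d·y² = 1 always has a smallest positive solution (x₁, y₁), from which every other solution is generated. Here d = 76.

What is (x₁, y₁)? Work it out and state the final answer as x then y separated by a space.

√76 = [8; 1,2,1,1,5,4,5,1,1,2,1,16, …], period ℓ=12 (even) → k=11
k=0  a_k=8  p_k/q_k = 8/1
k=1  a_k=1  p_k/q_k = 9/1
…
k=4  a_k=1  p_k/q_k = 61/7
…
k=6  a_k=4  p_k/q_k = 1421/163
k=7  a_k=5  p_k/q_k = 7445/854
k=8  a_k=1  p_k/q_k = 8866/1017
k=9  a_k=1  p_k/q_k = 16311/1871
k=10  a_k=2  p_k/q_k = 41488/4759
k=11  a_k=1  p_k/q_k = 57799/6630
→ (57799, 6630).  Check: 57799²=3340724401, 76·6630²=3340724400, difference 1.

57799 6630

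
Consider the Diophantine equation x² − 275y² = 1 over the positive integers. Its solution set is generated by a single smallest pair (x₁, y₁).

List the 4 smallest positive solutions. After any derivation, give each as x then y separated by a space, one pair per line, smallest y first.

√275 → a₀=16, period (1,1,2,1,1,32); ℓ=6 even so k=5
k=0  a_k=16  p_k/q_k = 16/1
k=1  a_k=1  p_k/q_k = 17/1
k=2  a_k=1  p_k/q_k = 33/2
k=3  a_k=2  p_k/q_k = 83/5
k=4  a_k=1  p_k/q_k = 116/7
k=5  a_k=1  p_k/q_k = 199/12
→ (199, 12).  Check: 199²=39601, 275·12²=39600, difference 1.
(x_2, y_2) = (199·199 + 275·12·12, 199·12 + 12·199) = (79201, 4776)
(x_3, y_3) = (199·79201 + 275·12·4776, 199·4776 + 12·79201) = (31521799, 1900836)
(x_4, y_4) = (199·31521799 + 275·12·1900836, 199·1900836 + 12·31521799) = (12545596801, 756527952)

199 12
79201 4776
31521799 1900836
12545596801 756527952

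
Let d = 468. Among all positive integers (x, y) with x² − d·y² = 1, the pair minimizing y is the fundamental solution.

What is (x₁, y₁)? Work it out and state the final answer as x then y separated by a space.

649 30

[21; 1,1,1,2,1,1,1,42] for √468; ℓ=8 ⇒ convergent index 7
step 0: (21, 1)  from 21·(1,0) + (0,1)
step 1: (22, 1)  from 1·(21,1) + (1,0)
…
step 3: (65, 3)  from 1·(43,2) + (22,1)
…
step 6: (411, 19)  from 1·(238,11) + (173,8)
step 7: (649, 30)  from 1·(411,19) + (238,11)
fundamental: x₁=649, y₁=30  (since 421201 − 468·900 = 1)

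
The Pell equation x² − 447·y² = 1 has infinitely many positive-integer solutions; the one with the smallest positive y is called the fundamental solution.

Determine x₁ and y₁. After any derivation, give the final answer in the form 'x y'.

d=447: √d = [21; 7,42] (ℓ=2, even), read p_1/q_1
i=0: a=21 ⇒ p=21, q=1
i=1: a=7 ⇒ p=148, q=7
→ (148, 7).  Check: 148²=21904, 447·7²=21903, difference 1.

148 7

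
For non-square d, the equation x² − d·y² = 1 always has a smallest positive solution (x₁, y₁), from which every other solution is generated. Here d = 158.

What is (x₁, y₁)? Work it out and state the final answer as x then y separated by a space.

√158 → a₀=12, period (1,1,3,12,3,1,1,24); ℓ=8 even so k=7
step 0: (12, 1)  from 12·(1,0) + (0,1)
step 1: (13, 1)  from 1·(12,1) + (1,0)
step 2: (25, 2)  from 1·(13,1) + (12,1)
…
step 4: (1081, 86)  from 12·(88,7) + (25,2)
step 5: (3331, 265)  from 3·(1081,86) + (88,7)
step 6: (4412, 351)  from 1·(3331,265) + (1081,86)
step 7: (7743, 616)  from 1·(4412,351) + (3331,265)
→ (7743, 616).  Check: 7743²=59954049, 158·616²=59954048, difference 1.

7743 616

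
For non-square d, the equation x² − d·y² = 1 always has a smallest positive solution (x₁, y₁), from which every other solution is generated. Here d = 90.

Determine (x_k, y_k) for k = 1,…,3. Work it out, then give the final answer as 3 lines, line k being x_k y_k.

√90 = [9; 2,18, …], period ℓ=2 (even) → k=1
a_0=9:  p_0=9·1+0=9,  q_0=9·0+1=1
a_1=2:  p_1=2·9+1=19,  q_1=2·1+0=2
(x₁, y₁) = (19, 2);  19² − 90·2² = 1 ✓
n=2: (19,2)∘(19,2) = (19·19+90·2·2, 19·2+2·19) = (721,76)
n=3: (721,76)∘(19,2) = (19·721+90·2·76, 19·76+2·721) = (27379,2886)

19 2
721 76
27379 2886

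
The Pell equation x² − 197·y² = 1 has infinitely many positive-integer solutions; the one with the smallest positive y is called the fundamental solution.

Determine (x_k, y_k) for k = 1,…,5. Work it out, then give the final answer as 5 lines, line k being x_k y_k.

√197 → a₀=14, period (28); ℓ=1 odd so k=1
i=0: a=14 ⇒ p=14, q=1
i=1: a=28 ⇒ p=393, q=28
(x₁, y₁) = (393, 28);  393² − 197·28² = 1 ✓
(x_2, y_2) = (393·393 + 197·28·28, 393·28 + 28·393) = (308897, 22008)
(x_3, y_3) = (393·308897 + 197·28·22008, 393·22008 + 28·308897) = (242792649, 17298260)
(x_4, y_4) = (393·242792649 + 197·28·17298260, 393·17298260 + 28·242792649) = (190834713217, 13596410352)
(x_5, y_5) = (393·190834713217 + 197·28·13596410352, 393·13596410352 + 28·190834713217) = (149995841795913, 10686761238412)

393 28
308897 22008
242792649 17298260
190834713217 13596410352
149995841795913 10686761238412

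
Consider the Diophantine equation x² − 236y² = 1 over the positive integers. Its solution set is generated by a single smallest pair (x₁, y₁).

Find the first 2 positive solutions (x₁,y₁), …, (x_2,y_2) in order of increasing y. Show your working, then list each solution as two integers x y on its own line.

√236 = [15; 2,1,3,5,1,6,1,5,3,1,2,30, …], period ℓ=12 (even) → k=11
step 0: (15, 1)  from 15·(1,0) + (0,1)
…
step 4: (891, 58)  from 5·(169,11) + (46,3)
…
step 10: (203535, 13249)  from 1·(154729,10072) + (48806,3177)
step 11: (561799, 36570)  from 2·(203535,13249) + (154729,10072)
→ (561799, 36570).  Check: 561799²=315618116401, 236·36570²=315618116400, difference 1.
(x_2, y_2) = (561799·561799 + 236·36570·36570, 561799·36570 + 36570·561799) = (631236232801, 41089978860)

561799 36570
631236232801 41089978860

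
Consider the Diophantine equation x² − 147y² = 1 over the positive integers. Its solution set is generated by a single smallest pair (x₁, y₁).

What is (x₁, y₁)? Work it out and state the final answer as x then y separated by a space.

97 8

d=147: √d = [12; 8,24] (ℓ=2, even), read p_1/q_1
k=0  a_k=12  p_k/q_k = 12/1
k=1  a_k=8  p_k/q_k = 97/8
→ (97, 8).  Check: 97²=9409, 147·8²=9408, difference 1.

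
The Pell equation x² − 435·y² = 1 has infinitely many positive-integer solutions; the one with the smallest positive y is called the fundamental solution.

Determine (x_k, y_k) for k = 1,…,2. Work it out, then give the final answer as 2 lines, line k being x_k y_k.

146 7
42631 2044

√435 = [20; 1,5,1,40, …], period ℓ=4 (even) → k=3
k=0  a_k=20  p_k/q_k = 20/1
k=1  a_k=1  p_k/q_k = 21/1
k=2  a_k=5  p_k/q_k = 125/6
k=3  a_k=1  p_k/q_k = 146/7
fundamental: x₁=146, y₁=7  (since 21316 − 435·49 = 1)
n=2: (146,7)∘(146,7) = (146·146+435·7·7, 146·7+7·146) = (42631,2044)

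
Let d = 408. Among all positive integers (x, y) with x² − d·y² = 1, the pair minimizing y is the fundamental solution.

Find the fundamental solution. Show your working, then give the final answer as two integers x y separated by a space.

101 5

[20; 5,40] for √408; ℓ=2 ⇒ convergent index 1
step 0: (20, 1)  from 20·(1,0) + (0,1)
step 1: (101, 5)  from 5·(20,1) + (1,0)
→ (101, 5).  Check: 101²=10201, 408·5²=10200, difference 1.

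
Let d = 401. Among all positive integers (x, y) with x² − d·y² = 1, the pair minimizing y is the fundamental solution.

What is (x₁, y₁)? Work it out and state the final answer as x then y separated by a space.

√401 = [20; 40, …], period ℓ=1 (odd) → k=1
a_0=20:  p_0=20·1+0=20,  q_0=20·0+1=1
a_1=40:  p_1=40·20+1=801,  q_1=40·1+0=40
→ (801, 40).  Check: 801²=641601, 401·40²=641600, difference 1.

801 40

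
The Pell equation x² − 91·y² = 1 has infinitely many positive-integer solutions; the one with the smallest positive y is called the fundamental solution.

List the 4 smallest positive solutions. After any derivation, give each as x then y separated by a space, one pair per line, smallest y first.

1574 165
4954951 519420
15598184174 1635133995
49103078824801 5147401296840

[9; 1,1,5,1,5,1,1,18] for √91; ℓ=8 ⇒ convergent index 7
i=0: a=9 ⇒ p=9, q=1
i=1: a=1 ⇒ p=10, q=1
i=2: a=1 ⇒ p=19, q=2
i=3: a=5 ⇒ p=105, q=11
…
i=6: a=1 ⇒ p=849, q=89
i=7: a=1 ⇒ p=1574, q=165
→ (1574, 165).  Check: 1574²=2477476, 91·165²=2477475, difference 1.
n=2: (1574,165)∘(1574,165) = (1574·1574+91·165·165, 1574·165+165·1574) = (4954951,519420)
n=3: (4954951,519420)∘(1574,165) = (1574·4954951+91·165·519420, 1574·519420+165·4954951) = (15598184174,1635133995)
n=4: (15598184174,1635133995)∘(1574,165) = (1574·15598184174+91·165·1635133995, 1574·1635133995+165·15598184174) = (49103078824801,5147401296840)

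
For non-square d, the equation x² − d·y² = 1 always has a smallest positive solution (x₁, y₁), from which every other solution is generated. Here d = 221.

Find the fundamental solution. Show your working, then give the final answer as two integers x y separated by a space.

1665 112

d=221: √d = [14; 1,6,2,6,1,28] (ℓ=6, even), read p_5/q_5
k=0  a_k=14  p_k/q_k = 14/1
…
k=3  a_k=2  p_k/q_k = 223/15
k=4  a_k=6  p_k/q_k = 1442/97
k=5  a_k=1  p_k/q_k = 1665/112
(x₁, y₁) = (1665, 112);  1665² − 221·112² = 1 ✓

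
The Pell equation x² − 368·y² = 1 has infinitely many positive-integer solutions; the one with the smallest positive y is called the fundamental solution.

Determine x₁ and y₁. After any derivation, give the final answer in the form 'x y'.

[19; 5,2,5,38] for √368; ℓ=4 ⇒ convergent index 3
i=0: a=19 ⇒ p=19, q=1
i=1: a=5 ⇒ p=96, q=5
i=2: a=2 ⇒ p=211, q=11
i=3: a=5 ⇒ p=1151, q=60
(x₁, y₁) = (1151, 60);  1151² − 368·60² = 1 ✓

1151 60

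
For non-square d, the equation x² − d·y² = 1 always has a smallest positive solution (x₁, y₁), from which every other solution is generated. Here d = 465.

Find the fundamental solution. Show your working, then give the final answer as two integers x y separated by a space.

15871 736

√465 = [21; 1,1,3,2,2,2,3,1,1,42, …], period ℓ=10 (even) → k=9
step 0: (21, 1)  from 21·(1,0) + (0,1)
…
step 3: (151, 7)  from 3·(43,2) + (22,1)
…
step 5: (841, 39)  from 2·(345,16) + (151,7)
…
step 7: (6922, 321)  from 3·(2027,94) + (841,39)
step 8: (8949, 415)  from 1·(6922,321) + (2027,94)
step 9: (15871, 736)  from 1·(8949,415) + (6922,321)
→ (15871, 736).  Check: 15871²=251888641, 465·736²=251888640, difference 1.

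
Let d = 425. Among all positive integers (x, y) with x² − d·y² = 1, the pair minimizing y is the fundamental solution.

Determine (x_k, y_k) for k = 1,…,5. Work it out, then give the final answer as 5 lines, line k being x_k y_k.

143649 6968
41270070401 2001892464
11856808685922849 575139701115304
3406437421806992601601 165236485849022716128
978662658398448551768841249 47472111910877388597026840

[20; 1,1,1,1,1,1,40] for √425; ℓ=7 ⇒ convergent index 13
a_0=20:  p_0=20·1+0=20,  q_0=20·0+1=1
…
a_5=1:  p_5=1·103+62=165,  q_5=1·5+3=8
…
a_12=1:  p_12=1·55229+33191=88420,  q_12=1·2679+1610=4289
a_13=1:  p_13=1·88420+55229=143649,  q_13=1·4289+2679=6968
(x₁, y₁) = (143649, 6968);  143649² − 425·6968² = 1 ✓
(x_2, y_2) = (143649·143649 + 425·6968·6968, 143649·6968 + 6968·143649) = (41270070401, 2001892464)
(x_3, y_3) = (143649·41270070401 + 425·6968·2001892464, 143649·2001892464 + 6968·41270070401) = (11856808685922849, 575139701115304)
(x_4, y_4) = (143649·11856808685922849 + 425·6968·575139701115304, 143649·575139701115304 + 6968·11856808685922849) = (3406437421806992601601, 165236485849022716128)
(x_5, y_5) = (143649·3406437421806992601601 + 425·6968·165236485849022716128, 143649·165236485849022716128 + 6968·3406437421806992601601) = (978662658398448551768841249, 47472111910877388597026840)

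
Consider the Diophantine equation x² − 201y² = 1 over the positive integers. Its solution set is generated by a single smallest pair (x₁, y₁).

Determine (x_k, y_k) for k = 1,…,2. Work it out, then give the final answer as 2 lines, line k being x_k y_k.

515095 36332
530645718049 37428863080

√201 = [14; 5,1,1,1,2,…,1,5,28, …], period ℓ=14 (even) → k=13
k=0  a_k=14  p_k/q_k = 14/1
k=1  a_k=5  p_k/q_k = 71/5
…
k=6  a_k=1  p_k/q_k = 879/62
k=7  a_k=8  p_k/q_k = 7670/541
…
k=11  a_k=1  p_k/q_k = 58085/4097
k=12  a_k=1  p_k/q_k = 91402/6447
k=13  a_k=5  p_k/q_k = 515095/36332
(x₁, y₁) = (515095, 36332);  515095² − 201·36332² = 1 ✓
k=2:  x_2 = 515095·515095+201·36332·36332 = 530645718049,  y_2 = 515095·36332+36332·515095 = 37428863080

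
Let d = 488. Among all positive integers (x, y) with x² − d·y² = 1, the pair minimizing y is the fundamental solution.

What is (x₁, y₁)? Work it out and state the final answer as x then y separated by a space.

243 11

[22; 11,44] for √488; ℓ=2 ⇒ convergent index 1
a_0=22:  p_0=22·1+0=22,  q_0=22·0+1=1
a_1=11:  p_1=11·22+1=243,  q_1=11·1+0=11
→ (243, 11).  Check: 243²=59049, 488·11²=59048, difference 1.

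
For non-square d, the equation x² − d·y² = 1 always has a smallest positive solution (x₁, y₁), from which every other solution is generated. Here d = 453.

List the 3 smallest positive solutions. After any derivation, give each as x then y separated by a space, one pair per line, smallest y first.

1653751 77700
5469784740001 256992905400
18091323967121133751 850004548596233100

√453 → a₀=21, period (3,1,1,10,14,10,1,1,3,42); ℓ=10 even so k=9
k=0  a_k=21  p_k/q_k = 21/1
…
k=2  a_k=1  p_k/q_k = 85/4
…
k=4  a_k=10  p_k/q_k = 1575/74
k=5  a_k=14  p_k/q_k = 22199/1043
k=6  a_k=10  p_k/q_k = 223565/10504
k=7  a_k=1  p_k/q_k = 245764/11547
k=8  a_k=1  p_k/q_k = 469329/22051
k=9  a_k=3  p_k/q_k = 1653751/77700
(x₁, y₁) = (1653751, 77700);  1653751² − 453·77700² = 1 ✓
k=2:  x_2 = 1653751·1653751+453·77700·77700 = 5469784740001,  y_2 = 1653751·77700+77700·1653751 = 256992905400
k=3:  x_3 = 1653751·5469784740001+453·77700·256992905400 = 18091323967121133751,  y_3 = 1653751·256992905400+77700·5469784740001 = 850004548596233100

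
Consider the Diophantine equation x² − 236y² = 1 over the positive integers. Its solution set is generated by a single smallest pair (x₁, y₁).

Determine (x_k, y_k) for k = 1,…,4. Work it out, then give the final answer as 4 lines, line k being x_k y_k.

d=236: √d = [15; 2,1,3,5,1,6,1,5,3,1,2,30] (ℓ=12, even), read p_11/q_11
k=0  a_k=15  p_k/q_k = 15/1
k=1  a_k=2  p_k/q_k = 31/2
…
k=10  a_k=1  p_k/q_k = 203535/13249
k=11  a_k=2  p_k/q_k = 561799/36570
fundamental: x₁=561799, y₁=36570  (since 315618116401 − 236·1337364900 = 1)
(561799+36570√236)^2 = 631236232801 + 41089978860√236
(561799+36570√236)^3 = 709255768702176199 + 46168618067101710√236
(561799+36570√236)^4 = 796918363201596536611201 + 51874966922918257173720√236

561799 36570
631236232801 41089978860
709255768702176199 46168618067101710
796918363201596536611201 51874966922918257173720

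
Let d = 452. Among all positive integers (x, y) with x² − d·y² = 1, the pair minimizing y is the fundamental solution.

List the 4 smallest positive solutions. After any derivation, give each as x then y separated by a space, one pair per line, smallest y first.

d=452: √d = [21; 3,1,5,3,10,3,5,1,3,42] (ℓ=10, even), read p_9/q_9
a_0=21:  p_0=21·1+0=21,  q_0=21·0+1=1
…
a_2=1:  p_2=1·64+21=85,  q_2=1·3+1=4
a_3=5:  p_3=5·85+64=489,  q_3=5·4+3=23
…
a_7=5:  p_7=5·49579+16009=263904,  q_7=5·2332+753=12413
a_8=1:  p_8=1·263904+49579=313483,  q_8=1·12413+2332=14745
a_9=3:  p_9=3·313483+263904=1204353,  q_9=3·14745+12413=56648
fundamental: x₁=1204353, y₁=56648  (since 1450466148609 − 452·3208995904 = 1)
(1204353+56648√452)^2 = 2900932297217 + 136448377488√452
(1204353+56648√452)^3 = 6987493029899166849 + 328664025545553880√452
(1204353+56648√452)^4 = 16830816386073401651890177 + 791655010315592455701792√452

1204353 56648
2900932297217 136448377488
6987493029899166849 328664025545553880
16830816386073401651890177 791655010315592455701792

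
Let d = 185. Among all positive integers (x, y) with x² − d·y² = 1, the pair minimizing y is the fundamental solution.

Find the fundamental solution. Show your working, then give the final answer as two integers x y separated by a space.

[13; 1,1,1,1,26] for √185; ℓ=5 ⇒ convergent index 9
i=0: a=13 ⇒ p=13, q=1
i=1: a=1 ⇒ p=14, q=1
i=2: a=1 ⇒ p=27, q=2
…
i=4: a=1 ⇒ p=68, q=5
…
i=8: a=1 ⇒ p=5563, q=409
i=9: a=1 ⇒ p=9249, q=680
(x₁, y₁) = (9249, 680);  9249² − 185·680² = 1 ✓

9249 680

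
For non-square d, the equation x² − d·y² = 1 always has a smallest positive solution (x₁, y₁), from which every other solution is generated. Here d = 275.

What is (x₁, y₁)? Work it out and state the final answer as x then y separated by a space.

199 12

√275 → a₀=16, period (1,1,2,1,1,32); ℓ=6 even so k=5
a_0=16:  p_0=16·1+0=16,  q_0=16·0+1=1
…
a_2=1:  p_2=1·17+16=33,  q_2=1·1+1=2
…
a_4=1:  p_4=1·83+33=116,  q_4=1·5+2=7
a_5=1:  p_5=1·116+83=199,  q_5=1·7+5=12
(x₁, y₁) = (199, 12);  199² − 275·12² = 1 ✓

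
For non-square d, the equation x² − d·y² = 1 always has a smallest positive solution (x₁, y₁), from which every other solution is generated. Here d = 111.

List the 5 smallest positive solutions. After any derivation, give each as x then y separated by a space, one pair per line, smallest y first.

295 28
174049 16520
102688615 9746772
60586108801 5750578960
35745701503975 3392831839628

d=111: √d = [10; 1,1,6,1,1,20] (ℓ=6, even), read p_5/q_5
a_0=10:  p_0=10·1+0=10,  q_0=10·0+1=1
a_1=1:  p_1=1·10+1=11,  q_1=1·1+0=1
…
a_3=6:  p_3=6·21+11=137,  q_3=6·2+1=13
a_4=1:  p_4=1·137+21=158,  q_4=1·13+2=15
a_5=1:  p_5=1·158+137=295,  q_5=1·15+13=28
fundamental: x₁=295, y₁=28  (since 87025 − 111·784 = 1)
(295+28√111)^2 = 174049 + 16520√111
(295+28√111)^3 = 102688615 + 9746772√111
(295+28√111)^4 = 60586108801 + 5750578960√111
(295+28√111)^5 = 35745701503975 + 3392831839628√111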